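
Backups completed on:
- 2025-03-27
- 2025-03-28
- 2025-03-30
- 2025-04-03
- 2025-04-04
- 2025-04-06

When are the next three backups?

2025-04-10, 2025-04-11, 2025-04-13

Gaps: 1, 2, 4, 1, 2 days — not constant, but cyclic with period 3.
The events fall on every Thursday, Friday and Sunday.
The following Thursday is 2025-04-10.
The following Friday is 2025-04-11.
The following Sunday is 2025-04-13.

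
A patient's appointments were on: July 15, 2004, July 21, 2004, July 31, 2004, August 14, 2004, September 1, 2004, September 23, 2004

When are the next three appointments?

October 19, 2004; November 18, 2004; December 22, 2004

Gaps: 6, 10, 14, 18, 22 days — each gap is 4 larger than the previous one.
Next gap: 26 days. September 23, 2004 + 26 days = October 19, 2004.
Next gap: 30 days. October 19, 2004 + 30 days = November 18, 2004.
Next gap: 34 days. November 18, 2004 + 34 days = December 22, 2004.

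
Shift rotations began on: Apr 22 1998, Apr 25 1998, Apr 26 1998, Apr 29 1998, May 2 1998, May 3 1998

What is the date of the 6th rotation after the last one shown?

May 17 1998

Every event lands on a Wednesday or Saturday or Sunday (gaps cycle 3, 1, 3, 3, 1).
So the schedule is: every Wednesday, Saturday and Sunday.
The following Wednesday is May 6 1998.
Next Saturday: May 9 1998.
The following Sunday is May 10 1998.
Next Wednesday: May 13 1998.
Next Saturday: May 16 1998.
Next Sunday: May 17 1998.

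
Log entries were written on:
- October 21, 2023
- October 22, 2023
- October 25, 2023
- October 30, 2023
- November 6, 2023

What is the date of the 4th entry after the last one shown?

Intervals are 1, 3, 5, 7 days — an arithmetic progression with common difference 2.
Next gap: 9 days. November 6, 2023 + 9 days = November 15, 2023.
Next gap: 11 days. November 15, 2023 + 11 days = November 26, 2023.
Next gap: 13 days. November 26, 2023 + 13 days = December 9, 2023.
Next gap: 15 days. December 9, 2023 + 15 days = December 24, 2023.

December 24, 2023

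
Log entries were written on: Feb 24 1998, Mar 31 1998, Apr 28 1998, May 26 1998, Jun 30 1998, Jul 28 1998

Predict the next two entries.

Aug 25 1998, Sep 29 1998

All Tuesdays; the gaps (35, 28, 28, 35, 28) vary with month length.
This is the last Tuesday of each month.
August 1998 ends with Tuesday Aug 25 1998.
September 1998 ends with Tuesday Sep 29 1998.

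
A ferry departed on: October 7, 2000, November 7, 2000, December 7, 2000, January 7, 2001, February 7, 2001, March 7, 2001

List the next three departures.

The day-of-month is always 7 (31, 30, 31, 31, 28 days between events).
So this recurs on the 7th of each month.
Next: April 2001 → April 7, 2001.
May 2001: May 7, 2001.
Next: June 2001 → June 7, 2001.

April 7, 2001; May 7, 2001; June 7, 2001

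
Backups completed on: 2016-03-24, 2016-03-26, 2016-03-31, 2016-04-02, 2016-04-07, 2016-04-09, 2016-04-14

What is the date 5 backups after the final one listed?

Every event lands on a Thursday or Saturday (gaps cycle 2, 5, 2, 5, 2, 5).
So the schedule is: every Thursday and Saturday.
Next Saturday: 2016-04-16.
The following Thursday is 2016-04-21.
Next Saturday: 2016-04-23.
The following Thursday is 2016-04-28.
Next Saturday: 2016-04-30.

2016-04-30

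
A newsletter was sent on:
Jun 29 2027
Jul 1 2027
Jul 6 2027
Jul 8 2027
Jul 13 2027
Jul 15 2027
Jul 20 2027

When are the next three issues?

Gaps: 2, 5, 2, 5, 2, 5 days — not constant, but cyclic with period 2.
The events fall on every Tuesday and Thursday.
The following Thursday is Jul 22 2027.
The following Tuesday is Jul 27 2027.
The following Thursday is Jul 29 2027.

Jul 22 2027, Jul 27 2027, Jul 29 2027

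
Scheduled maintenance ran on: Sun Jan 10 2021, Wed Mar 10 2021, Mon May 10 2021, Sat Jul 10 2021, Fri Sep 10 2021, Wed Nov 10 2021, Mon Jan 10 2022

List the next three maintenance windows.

Gaps: 59, 61, 61, 62, 61, 61 days — not constant. Every event is on the 10th of the month.
Pattern: the 10th of every 2 months.
Next: March 2022 → Thu Mar 10 2022.
May 2022: Tue May 10 2022.
Next: July 2022 → Sun Jul 10 2022.

Thu Mar 10 2022, Tue May 10 2022, Sun Jul 10 2022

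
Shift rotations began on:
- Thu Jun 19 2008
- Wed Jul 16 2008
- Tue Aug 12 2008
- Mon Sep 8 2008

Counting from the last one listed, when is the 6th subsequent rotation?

Gaps between consecutive events: 27, 27, 27 days — a constant 27-day interval.
Mon Sep 8 2008 + 27 days = Sun Oct 5 2008.
Sun Oct 5 2008 + 27 days = Sat Nov 1 2008.
Sat Nov 1 2008 + 27 days = Fri Nov 28 2008.
Fri Nov 28 2008 + 27 days = Thu Dec 25 2008.
Thu Dec 25 2008 + 27 days = Wed Jan 21 2009.
Wed Jan 21 2009 + 27 days = Tue Feb 17 2009.

Tue Feb 17 2009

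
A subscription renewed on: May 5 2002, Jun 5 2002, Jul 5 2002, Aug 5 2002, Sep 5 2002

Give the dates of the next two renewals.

Each date is the 5th; the gaps (31, 30, 31, 31) track the month lengths.
The rule is the 5th of each month.
October 2002: Oct 5 2002.
November 2002: Nov 5 2002.

Oct 5 2002, Nov 5 2002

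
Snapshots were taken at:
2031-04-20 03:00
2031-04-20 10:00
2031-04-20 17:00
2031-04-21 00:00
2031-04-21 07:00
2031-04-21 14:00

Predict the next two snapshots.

2031-04-21 21:00, 2031-04-22 04:00

Gaps: 7, 7, 7, 7, 7 hours — each event is 7 hours after the previous one.
2031-04-21 14:00 + 7 h = 2031-04-21 21:00.
2031-04-21 21:00 + 7 h = 2031-04-22 04:00.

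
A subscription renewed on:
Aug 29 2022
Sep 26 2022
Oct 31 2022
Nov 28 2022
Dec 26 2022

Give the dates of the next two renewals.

All Mondays; the gaps (28, 35, 28, 28) vary with month length.
This is the last Monday of each month.
Last Monday of January 2023: Jan 30 2023.
February 2023 ends with Monday Feb 27 2023.

Jan 30 2023, Feb 27 2023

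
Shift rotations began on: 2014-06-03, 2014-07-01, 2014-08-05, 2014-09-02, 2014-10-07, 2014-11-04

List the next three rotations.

2014-12-02, 2015-01-06, 2015-02-03

Gaps: 28, 35, 28, 35, 28 days — a mix of 28 and 35. Every date is a Tuesday.
Each is the 1st Tuesday of its month.
1st Tuesday of December 2014: 2014-12-02.
January 2015 — 1st Tuesday is 2015-01-06.
1st Tuesday of February 2015: 2015-02-03.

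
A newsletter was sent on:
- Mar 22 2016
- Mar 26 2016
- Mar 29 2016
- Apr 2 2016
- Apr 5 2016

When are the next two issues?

Apr 9 2016, Apr 12 2016

The gap pattern 4, 3, 4, 3 repeats every 2 events.
These are the Tuesdays and Saturdays of each week.
Next Saturday: Apr 9 2016.
The following Tuesday is Apr 12 2016.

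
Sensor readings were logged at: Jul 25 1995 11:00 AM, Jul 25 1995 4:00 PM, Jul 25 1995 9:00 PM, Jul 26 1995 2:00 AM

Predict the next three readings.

Jul 26 1995 7:00 AM, Jul 26 1995 12:00 PM, Jul 26 1995 5:00 PM

Spacing: 5, 5, 5 h — constant 5 h.
Jul 26 1995 2:00 AM + 5 h = Jul 26 1995 7:00 AM.
Jul 26 1995 7:00 AM + 5 h = Jul 26 1995 12:00 PM.
Jul 26 1995 12:00 PM + 5 h = Jul 26 1995 5:00 PM.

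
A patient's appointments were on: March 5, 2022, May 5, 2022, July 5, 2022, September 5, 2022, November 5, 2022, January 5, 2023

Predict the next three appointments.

Gaps: 61, 61, 62, 61, 61 days — not constant. Every event is on the 5th of the month.
Pattern: the 5th of every 2 months.
March 2023: March 5, 2023.
Next: May 2023 → May 5, 2023.
July 2023: July 5, 2023.

March 5, 2023; May 5, 2023; July 5, 2023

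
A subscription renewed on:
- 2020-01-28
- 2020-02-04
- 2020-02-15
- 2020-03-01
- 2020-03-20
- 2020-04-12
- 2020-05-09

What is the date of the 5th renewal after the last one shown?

2020-11-20

The spacing grows by 4 each time: 7, 11, 15, 19, 23, 27 days.
Next gap: 31 days. 2020-05-09 + 31 days = 2020-06-09.
Next gap: 35 days. 2020-06-09 + 35 days = 2020-07-14.
Next gap: 39 days. 2020-07-14 + 39 days = 2020-08-22.
Next gap: 43 days. 2020-08-22 + 43 days = 2020-10-04.
Next gap: 47 days. 2020-10-04 + 47 days = 2020-11-20.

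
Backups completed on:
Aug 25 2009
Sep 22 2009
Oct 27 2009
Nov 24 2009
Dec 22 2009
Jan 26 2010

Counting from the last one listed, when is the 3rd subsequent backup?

Apr 27 2010

All dates are Tuesdays, 28, 35, 28, 28, 35 days apart.
Specifically, the 4th Tuesday of each month.
4th Tuesday of February 2010: Feb 23 2010.
4th Tuesday of March 2010: Mar 23 2010.
April 2010 — 4th Tuesday is Apr 27 2010.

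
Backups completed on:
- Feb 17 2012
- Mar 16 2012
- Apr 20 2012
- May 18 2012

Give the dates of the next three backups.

All dates are Fridays, 28, 35, 28 days apart.
Specifically, the 3rd Friday of each month.
June 2012 — 3rd Friday is Jun 15 2012.
3rd Friday of July 2012: Jul 20 2012.
August 2012 — 3rd Friday is Aug 17 2012.

Jun 15 2012, Jul 20 2012, Aug 17 2012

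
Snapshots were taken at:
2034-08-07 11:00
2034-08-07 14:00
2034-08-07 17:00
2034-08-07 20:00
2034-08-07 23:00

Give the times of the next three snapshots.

The interval is a steady 3 hours (3, 3, 3, 3).
2034-08-07 23:00 + 3 h = 2034-08-08 02:00.
2034-08-08 02:00 + 3 h = 2034-08-08 05:00.
2034-08-08 05:00 + 3 h = 2034-08-08 08:00.

2034-08-08 02:00, 2034-08-08 05:00, 2034-08-08 08:00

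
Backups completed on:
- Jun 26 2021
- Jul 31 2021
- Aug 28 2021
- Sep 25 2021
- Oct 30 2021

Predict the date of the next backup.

Nov 27 2021

These are Saturdays with 35, 28, 28, 35-day gaps.
Each is the final Saturday of its month — Jul 31 2021 is past the 28th, so '4th Saturday' doesn't fit.
November 2021 ends with Saturday Nov 27 2021.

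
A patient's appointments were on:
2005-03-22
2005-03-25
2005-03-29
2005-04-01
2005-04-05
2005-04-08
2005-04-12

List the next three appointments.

Every event lands on a Tuesday or Friday (gaps cycle 3, 4, 3, 4, 3, 4).
So the schedule is: every Tuesday and Friday.
Next Friday: 2005-04-15.
The following Tuesday is 2005-04-19.
The following Friday is 2005-04-22.

2005-04-15, 2005-04-19, 2005-04-22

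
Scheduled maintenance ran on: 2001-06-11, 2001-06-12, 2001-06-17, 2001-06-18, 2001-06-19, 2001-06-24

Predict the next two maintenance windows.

Gaps: 1, 5, 1, 1, 5 days — not constant, but cyclic with period 3.
The events fall on every Monday, Tuesday and Sunday.
The following Monday is 2001-06-25.
The following Tuesday is 2001-06-26.

2001-06-25, 2001-06-26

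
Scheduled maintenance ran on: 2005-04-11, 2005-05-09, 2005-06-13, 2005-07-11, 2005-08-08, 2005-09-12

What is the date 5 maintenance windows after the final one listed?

These are Mondays at 28- or 35-day spacing (28, 35, 28, 28, 35).
The pattern: 2nd Monday of the month.
October 2005 — 2nd Monday is 2005-10-10.
November 2005 — 2nd Monday is 2005-11-14.
December 2005 — 2nd Monday is 2005-12-12.
January 2006 — 2nd Monday is 2006-01-09.
2nd Monday of February 2006: 2006-02-13.

2006-02-13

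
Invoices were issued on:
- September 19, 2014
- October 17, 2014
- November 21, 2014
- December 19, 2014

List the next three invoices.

January 16, 2015; February 20, 2015; March 20, 2015

All dates are Fridays, 28, 35, 28 days apart.
Specifically, the 3rd Friday of each month.
January 2015 — 3rd Friday is January 16, 2015.
3rd Friday of February 2015: February 20, 2015.
March 2015 — 3rd Friday is March 20, 2015.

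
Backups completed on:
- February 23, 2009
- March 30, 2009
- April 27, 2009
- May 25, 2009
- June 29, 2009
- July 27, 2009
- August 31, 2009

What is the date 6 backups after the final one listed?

February 22, 2010

All Mondays; the gaps (35, 28, 28, 35, 28, 35) vary with month length.
This is the last Monday of each month.
Last Monday of September 2009: September 28, 2009.
Last Monday of October 2009: October 26, 2009.
November 2009 ends with Monday November 30, 2009.
Last Monday of December 2009: December 28, 2009.
January 2010 ends with Monday January 25, 2010.
February 2010 ends with Monday February 22, 2010.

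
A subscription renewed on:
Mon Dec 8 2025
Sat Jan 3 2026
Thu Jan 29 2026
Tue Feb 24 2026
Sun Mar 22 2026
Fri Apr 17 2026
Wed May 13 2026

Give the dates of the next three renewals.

Gaps between consecutive events: 26, 26, 26, 26, 26, 26 days — a constant 26-day interval.
Wed May 13 2026 + 26 days = Mon Jun 8 2026.
Mon Jun 8 2026 + 26 days = Sat Jul 4 2026.
Sat Jul 4 2026 + 26 days = Thu Jul 30 2026.

Mon Jun 8 2026, Sat Jul 4 2026, Thu Jul 30 2026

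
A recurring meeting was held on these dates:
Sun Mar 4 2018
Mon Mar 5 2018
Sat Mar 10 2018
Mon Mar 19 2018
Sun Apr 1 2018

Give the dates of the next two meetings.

Wed Apr 18 2018, Wed May 9 2018

Gaps: 1, 5, 9, 13 days — each gap is 4 larger than the previous one.
Next gap: 17 days. Sun Apr 1 2018 + 17 days = Wed Apr 18 2018.
Next gap: 21 days. Wed Apr 18 2018 + 21 days = Wed May 9 2018.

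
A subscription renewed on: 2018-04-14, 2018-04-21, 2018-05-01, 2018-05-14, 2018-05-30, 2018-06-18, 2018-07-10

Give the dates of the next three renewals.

2018-08-04, 2018-09-01, 2018-10-02

The spacing grows by 3 each time: 7, 10, 13, 16, 19, 22 days.
Next gap: 25 days. 2018-07-10 + 25 days = 2018-08-04.
Next gap: 28 days. 2018-08-04 + 28 days = 2018-09-01.
Next gap: 31 days. 2018-09-01 + 31 days = 2018-10-02.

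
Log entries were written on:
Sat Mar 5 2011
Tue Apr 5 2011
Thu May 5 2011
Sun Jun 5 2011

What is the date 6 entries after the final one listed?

Mon Dec 5 2011

Each date is the 5th; the gaps (31, 30, 31) track the month lengths.
The rule is the 5th of each month.
Next: July 2011 → Tue Jul 5 2011.
August 2011: Fri Aug 5 2011.
Next: September 2011 → Mon Sep 5 2011.
October 2011: Wed Oct 5 2011.
Next: November 2011 → Sat Nov 5 2011.
December 2011: Mon Dec 5 2011.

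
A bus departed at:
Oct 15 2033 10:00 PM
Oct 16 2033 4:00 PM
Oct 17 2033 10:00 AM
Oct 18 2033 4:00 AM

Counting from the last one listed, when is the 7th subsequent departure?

Oct 23 2033 10:00 AM

Gaps: 18, 18, 18 hours — each event is 18 hours after the previous one.
Oct 18 2033 4:00 AM + 18 h = Oct 18 2033 10:00 PM.
Oct 18 2033 10:00 PM + 18 h = Oct 19 2033 4:00 PM.
Oct 19 2033 4:00 PM + 18 h = Oct 20 2033 10:00 AM.
Oct 20 2033 10:00 AM + 18 h = Oct 21 2033 4:00 AM.
Oct 21 2033 4:00 AM + 18 h = Oct 21 2033 10:00 PM.
Oct 21 2033 10:00 PM + 18 h = Oct 22 2033 4:00 PM.
Oct 22 2033 4:00 PM + 18 h = Oct 23 2033 10:00 AM.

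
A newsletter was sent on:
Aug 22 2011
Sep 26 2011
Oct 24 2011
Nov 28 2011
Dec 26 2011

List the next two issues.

Jan 23 2012, Feb 27 2012

These are Mondays at 28- or 35-day spacing (35, 28, 35, 28).
The pattern: 4th Monday of the month.
4th Monday of January 2012: Jan 23 2012.
4th Monday of February 2012: Feb 27 2012.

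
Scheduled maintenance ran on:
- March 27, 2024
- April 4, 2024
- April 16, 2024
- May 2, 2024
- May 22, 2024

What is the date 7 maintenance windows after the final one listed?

January 29, 2025

The spacing grows by 4 each time: 8, 12, 16, 20 days.
Next gap: 24 days. May 22, 2024 + 24 days = June 15, 2024.
Next gap: 28 days. June 15, 2024 + 28 days = July 13, 2024.
Next gap: 32 days. July 13, 2024 + 32 days = August 14, 2024.
Next gap: 36 days. August 14, 2024 + 36 days = September 19, 2024.
Next gap: 40 days. September 19, 2024 + 40 days = October 29, 2024.
Next gap: 44 days. October 29, 2024 + 44 days = December 12, 2024.
Next gap: 48 days. December 12, 2024 + 48 days = January 29, 2025.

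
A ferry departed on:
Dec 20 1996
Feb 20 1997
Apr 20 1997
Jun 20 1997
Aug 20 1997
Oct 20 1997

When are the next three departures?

Gaps: 62, 59, 61, 61, 61 days — not constant. Every event is on the 20th of the month.
Pattern: the 20th of every 2 months.
Next: December 1997 → Dec 20 1997.
Next: February 1998 → Feb 20 1998.
Next: April 1998 → Apr 20 1998.

Dec 20 1997, Feb 20 1998, Apr 20 1998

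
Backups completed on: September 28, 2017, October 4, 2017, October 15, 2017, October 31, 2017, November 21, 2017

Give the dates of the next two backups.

December 17, 2017; January 17, 2018

The spacing grows by 5 each time: 6, 11, 16, 21 days.
Next gap: 26 days. November 21, 2017 + 26 days = December 17, 2017.
Next gap: 31 days. December 17, 2017 + 31 days = January 17, 2018.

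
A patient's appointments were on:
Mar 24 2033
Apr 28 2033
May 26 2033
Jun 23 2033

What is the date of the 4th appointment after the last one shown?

Oct 27 2033

Gaps: 35, 28, 28 days — a mix of 28 and 35. Every date is a Thursday.
Each is the 4th Thursday of its month.
July 2033 — 4th Thursday is Jul 28 2033.
4th Thursday of August 2033: Aug 25 2033.
4th Thursday of September 2033: Sep 22 2033.
October 2033 — 4th Thursday is Oct 27 2033.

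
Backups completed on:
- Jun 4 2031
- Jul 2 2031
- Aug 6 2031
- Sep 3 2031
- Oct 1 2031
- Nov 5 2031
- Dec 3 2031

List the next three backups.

Jan 7 2032, Feb 4 2032, Mar 3 2032

All dates are Wednesdays, 28, 35, 28, 28, 35, 28 days apart.
Specifically, the 1st Wednesday of each month.
1st Wednesday of January 2032: Jan 7 2032.
1st Wednesday of February 2032: Feb 4 2032.
1st Wednesday of March 2032: Mar 3 2032.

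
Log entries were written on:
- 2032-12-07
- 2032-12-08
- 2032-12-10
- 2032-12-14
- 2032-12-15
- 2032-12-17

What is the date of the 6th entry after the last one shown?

The gap pattern 1, 2, 4, 1, 2 repeats every 3 events.
These are the Tuesdays, Wednesdays and Fridays of each week.
Next Tuesday: 2032-12-21.
Next Wednesday: 2032-12-22.
Next Friday: 2032-12-24.
Next Tuesday: 2032-12-28.
The following Wednesday is 2032-12-29.
Next Friday: 2032-12-31.

2032-12-31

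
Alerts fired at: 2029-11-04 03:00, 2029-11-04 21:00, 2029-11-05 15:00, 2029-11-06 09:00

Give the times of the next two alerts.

2029-11-07 03:00, 2029-11-07 21:00

Gaps: 18, 18, 18 hours — each event is 18 hours after the previous one.
2029-11-06 09:00 + 18 h = 2029-11-07 03:00.
2029-11-07 03:00 + 18 h = 2029-11-07 21:00.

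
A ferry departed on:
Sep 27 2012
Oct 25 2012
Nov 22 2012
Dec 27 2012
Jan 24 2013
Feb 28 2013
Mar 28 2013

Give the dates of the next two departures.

Apr 25 2013, May 23 2013

All dates are Thursdays, 28, 28, 35, 28, 35, 28 days apart.
Specifically, the 4th Thursday of each month.
April 2013 — 4th Thursday is Apr 25 2013.
May 2013 — 4th Thursday is May 23 2013.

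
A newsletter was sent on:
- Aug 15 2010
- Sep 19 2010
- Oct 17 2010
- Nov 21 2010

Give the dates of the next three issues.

These are Sundays at 28- or 35-day spacing (35, 28, 35).
The pattern: 3rd Sunday of the month.
3rd Sunday of December 2010: Dec 19 2010.
January 2011 — 3rd Sunday is Jan 16 2011.
February 2011 — 3rd Sunday is Feb 20 2011.

Dec 19 2010, Jan 16 2011, Feb 20 2011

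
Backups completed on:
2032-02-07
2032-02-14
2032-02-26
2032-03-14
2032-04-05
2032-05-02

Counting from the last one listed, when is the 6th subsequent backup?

2033-01-24

Intervals are 7, 12, 17, 22, 27 days — an arithmetic progression with common difference 5.
Next gap: 32 days. 2032-05-02 + 32 days = 2032-06-03.
Next gap: 37 days. 2032-06-03 + 37 days = 2032-07-10.
Next gap: 42 days. 2032-07-10 + 42 days = 2032-08-21.
Next gap: 47 days. 2032-08-21 + 47 days = 2032-10-07.
Next gap: 52 days. 2032-10-07 + 52 days = 2032-11-28.
Next gap: 57 days. 2032-11-28 + 57 days = 2033-01-24.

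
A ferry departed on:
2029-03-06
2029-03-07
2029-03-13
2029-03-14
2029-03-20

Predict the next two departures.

2029-03-21, 2029-03-27

Gaps: 1, 6, 1, 6 days — not constant, but cyclic with period 2.
The events fall on every Tuesday and Wednesday.
The following Wednesday is 2029-03-21.
Next Tuesday: 2029-03-27.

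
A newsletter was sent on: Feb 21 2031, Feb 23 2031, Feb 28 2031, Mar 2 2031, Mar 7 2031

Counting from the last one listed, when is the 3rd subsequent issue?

Gaps: 2, 5, 2, 5 days — not constant, but cyclic with period 2.
The events fall on every Friday and Sunday.
Next Sunday: Mar 9 2031.
Next Friday: Mar 14 2031.
Next Sunday: Mar 16 2031.

Mar 16 2031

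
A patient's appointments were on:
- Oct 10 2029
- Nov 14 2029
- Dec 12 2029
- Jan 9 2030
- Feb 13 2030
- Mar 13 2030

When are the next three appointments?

Apr 10 2030, May 8 2030, Jun 12 2030

Gaps: 35, 28, 28, 35, 28 days — a mix of 28 and 35. Every date is a Wednesday.
Each is the 2nd Wednesday of its month.
April 2030 — 2nd Wednesday is Apr 10 2030.
May 2030 — 2nd Wednesday is May 8 2030.
June 2030 — 2nd Wednesday is Jun 12 2030.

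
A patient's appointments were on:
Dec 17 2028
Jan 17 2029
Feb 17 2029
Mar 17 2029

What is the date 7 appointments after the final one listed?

Oct 17 2029

The day-of-month is always 17 (31, 31, 28 days between events).
So this recurs on the 17th of each month.
April 2029: Apr 17 2029.
May 2029: May 17 2029.
Next: June 2029 → Jun 17 2029.
Next: July 2029 → Jul 17 2029.
Next: August 2029 → Aug 17 2029.
September 2029: Sep 17 2029.
Next: October 2029 → Oct 17 2029.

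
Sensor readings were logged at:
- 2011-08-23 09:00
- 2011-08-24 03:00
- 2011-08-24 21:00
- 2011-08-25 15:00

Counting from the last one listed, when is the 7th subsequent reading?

The interval is a steady 18 hours (18, 18, 18).
2011-08-25 15:00 + 18 h = 2011-08-26 09:00.
2011-08-26 09:00 + 18 h = 2011-08-27 03:00.
2011-08-27 03:00 + 18 h = 2011-08-27 21:00.
2011-08-27 21:00 + 18 h = 2011-08-28 15:00.
2011-08-28 15:00 + 18 h = 2011-08-29 09:00.
2011-08-29 09:00 + 18 h = 2011-08-30 03:00.
2011-08-30 03:00 + 18 h = 2011-08-30 21:00.

2011-08-30 21:00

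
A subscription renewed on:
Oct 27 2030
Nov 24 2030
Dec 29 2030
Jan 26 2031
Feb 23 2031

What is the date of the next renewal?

These are Sundays with 28, 35, 28, 28-day gaps.
Each is the final Sunday of its month — Dec 29 2030 is past the 28th, so '4th Sunday' doesn't fit.
Last Sunday of March 2031: Mar 30 2031.

Mar 30 2031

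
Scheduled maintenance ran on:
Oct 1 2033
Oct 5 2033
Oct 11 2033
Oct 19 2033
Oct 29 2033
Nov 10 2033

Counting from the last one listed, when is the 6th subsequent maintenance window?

Mar 4 2034

The spacing grows by 2 each time: 4, 6, 8, 10, 12 days.
Next gap: 14 days. Nov 10 2033 + 14 days = Nov 24 2033.
Next gap: 16 days. Nov 24 2033 + 16 days = Dec 10 2033.
Next gap: 18 days. Dec 10 2033 + 18 days = Dec 28 2033.
Next gap: 20 days. Dec 28 2033 + 20 days = Jan 17 2034.
Next gap: 22 days. Jan 17 2034 + 22 days = Feb 8 2034.
Next gap: 24 days. Feb 8 2034 + 24 days = Mar 4 2034.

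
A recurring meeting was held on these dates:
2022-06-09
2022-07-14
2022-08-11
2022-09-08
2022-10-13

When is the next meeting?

These are Thursdays at 28- or 35-day spacing (35, 28, 28, 35).
The pattern: 2nd Thursday of the month.
2nd Thursday of November 2022: 2022-11-10.

2022-11-10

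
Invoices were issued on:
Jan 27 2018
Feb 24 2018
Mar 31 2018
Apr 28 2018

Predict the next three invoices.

Every date is a Saturday; gaps 28, 35, 28 days.
Each is the last Saturday of its month (at least one falls on the 29th or later, ruling out '4th Saturday').
Last Saturday of May 2018: May 26 2018.
June 2018 ends with Saturday Jun 30 2018.
Last Saturday of July 2018: Jul 28 2018.

May 26 2018, Jun 30 2018, Jul 28 2018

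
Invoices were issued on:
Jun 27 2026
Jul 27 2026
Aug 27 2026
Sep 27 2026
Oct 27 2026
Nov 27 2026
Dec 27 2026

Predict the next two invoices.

Each date is the 27th; the gaps (30, 31, 31, 30, 31, 30) track the month lengths.
The rule is the 27th of each month.
January 2027: Jan 27 2027.
February 2027: Feb 27 2027.

Jan 27 2027, Feb 27 2027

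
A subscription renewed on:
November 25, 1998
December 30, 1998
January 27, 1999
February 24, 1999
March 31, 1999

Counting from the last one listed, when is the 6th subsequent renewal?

All Wednesdays; the gaps (35, 28, 28, 35) vary with month length.
This is the last Wednesday of each month.
April 1999 ends with Wednesday April 28, 1999.
Last Wednesday of May 1999: May 26, 1999.
Last Wednesday of June 1999: June 30, 1999.
Last Wednesday of July 1999: July 28, 1999.
Last Wednesday of August 1999: August 25, 1999.
September 1999 ends with Wednesday September 29, 1999.

September 29, 1999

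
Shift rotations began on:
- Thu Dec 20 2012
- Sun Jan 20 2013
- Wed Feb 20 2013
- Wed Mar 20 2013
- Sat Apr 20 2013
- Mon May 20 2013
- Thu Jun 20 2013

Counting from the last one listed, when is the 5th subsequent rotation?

The day-of-month is always 20 (31, 31, 28, 31, 30, 31 days between events).
So this recurs on the 20th of each month.
Next: July 2013 → Sat Jul 20 2013.
Next: August 2013 → Tue Aug 20 2013.
September 2013: Fri Sep 20 2013.
Next: October 2013 → Sun Oct 20 2013.
November 2013: Wed Nov 20 2013.

Wed Nov 20 2013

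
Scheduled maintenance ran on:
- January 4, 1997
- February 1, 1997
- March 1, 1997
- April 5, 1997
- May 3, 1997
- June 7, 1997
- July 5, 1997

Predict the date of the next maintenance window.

These are Saturdays at 28- or 35-day spacing (28, 28, 35, 28, 35, 28).
The pattern: 1st Saturday of the month.
August 1997 — 1st Saturday is August 2, 1997.

August 2, 1997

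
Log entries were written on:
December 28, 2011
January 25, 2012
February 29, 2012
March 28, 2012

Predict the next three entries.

All Wednesdays; the gaps (28, 35, 28) vary with month length.
This is the last Wednesday of each month.
April 2012 ends with Wednesday April 25, 2012.
Last Wednesday of May 2012: May 30, 2012.
June 2012 ends with Wednesday June 27, 2012.

April 25, 2012; May 30, 2012; June 27, 2012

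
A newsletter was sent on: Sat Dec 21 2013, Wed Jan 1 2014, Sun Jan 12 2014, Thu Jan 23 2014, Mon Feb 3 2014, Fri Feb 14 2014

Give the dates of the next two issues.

Tue Feb 25 2014, Sat Mar 8 2014

Every event comes 11 days after the last (11, 11, 11, 11, 11).
Fri Feb 14 2014 + 11 days = Tue Feb 25 2014.
Tue Feb 25 2014 + 11 days = Sat Mar 8 2014.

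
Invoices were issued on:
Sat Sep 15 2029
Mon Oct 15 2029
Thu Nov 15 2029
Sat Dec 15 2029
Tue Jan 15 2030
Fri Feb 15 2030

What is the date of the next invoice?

Each date is the 15th; the gaps (30, 31, 30, 31, 31) track the month lengths.
The rule is the 15th of each month.
March 2030: Fri Mar 15 2030.

Fri Mar 15 2030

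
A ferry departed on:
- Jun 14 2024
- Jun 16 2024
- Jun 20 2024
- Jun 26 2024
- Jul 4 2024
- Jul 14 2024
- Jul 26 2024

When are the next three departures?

Aug 9 2024, Aug 25 2024, Sep 12 2024

The spacing grows by 2 each time: 2, 4, 6, 8, 10, 12 days.
Next gap: 14 days. Jul 26 2024 + 14 days = Aug 9 2024.
Next gap: 16 days. Aug 9 2024 + 16 days = Aug 25 2024.
Next gap: 18 days. Aug 25 2024 + 18 days = Sep 12 2024.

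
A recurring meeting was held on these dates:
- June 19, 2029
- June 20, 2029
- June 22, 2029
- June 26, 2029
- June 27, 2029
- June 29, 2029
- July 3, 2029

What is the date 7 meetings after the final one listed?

July 18, 2029

The gap pattern 1, 2, 4, 1, 2, 4 repeats every 3 events.
These are the Tuesdays, Wednesdays and Fridays of each week.
The following Wednesday is July 4, 2029.
The following Friday is July 6, 2029.
Next Tuesday: July 10, 2029.
The following Wednesday is July 11, 2029.
The following Friday is July 13, 2029.
The following Tuesday is July 17, 2029.
Next Wednesday: July 18, 2029.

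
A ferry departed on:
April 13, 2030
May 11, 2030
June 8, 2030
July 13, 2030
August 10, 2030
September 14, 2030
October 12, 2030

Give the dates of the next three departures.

November 9, 2030; December 14, 2030; January 11, 2031

These are Saturdays at 28- or 35-day spacing (28, 28, 35, 28, 35, 28).
The pattern: 2nd Saturday of the month.
November 2030 — 2nd Saturday is November 9, 2030.
2nd Saturday of December 2030: December 14, 2030.
January 2031 — 2nd Saturday is January 11, 2031.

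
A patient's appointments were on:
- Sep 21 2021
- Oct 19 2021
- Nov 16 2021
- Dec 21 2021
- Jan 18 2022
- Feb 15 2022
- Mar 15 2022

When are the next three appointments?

Apr 19 2022, May 17 2022, Jun 21 2022

These are Tuesdays at 28- or 35-day spacing (28, 28, 35, 28, 28, 28).
The pattern: 3rd Tuesday of the month.
April 2022 — 3rd Tuesday is Apr 19 2022.
May 2022 — 3rd Tuesday is May 17 2022.
3rd Tuesday of June 2022: Jun 21 2022.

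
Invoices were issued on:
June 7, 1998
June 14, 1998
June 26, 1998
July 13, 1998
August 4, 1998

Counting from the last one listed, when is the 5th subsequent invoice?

February 5, 1999

Intervals are 7, 12, 17, 22 days — an arithmetic progression with common difference 5.
Next gap: 27 days. August 4, 1998 + 27 days = August 31, 1998.
Next gap: 32 days. August 31, 1998 + 32 days = October 2, 1998.
Next gap: 37 days. October 2, 1998 + 37 days = November 8, 1998.
Next gap: 42 days. November 8, 1998 + 42 days = December 20, 1998.
Next gap: 47 days. December 20, 1998 + 47 days = February 5, 1999.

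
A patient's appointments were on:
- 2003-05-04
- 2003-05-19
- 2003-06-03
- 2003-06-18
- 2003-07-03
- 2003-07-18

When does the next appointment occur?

2003-08-02

Gaps between consecutive events: 15, 15, 15, 15, 15 days — a constant 15-day interval.
2003-07-18 + 15 days = 2003-08-02.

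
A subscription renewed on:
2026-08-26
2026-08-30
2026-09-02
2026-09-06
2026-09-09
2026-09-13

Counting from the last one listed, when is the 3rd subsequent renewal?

2026-09-23

Every event lands on a Wednesday or Sunday (gaps cycle 4, 3, 4, 3, 4).
So the schedule is: every Wednesday and Sunday.
Next Wednesday: 2026-09-16.
The following Sunday is 2026-09-20.
The following Wednesday is 2026-09-23.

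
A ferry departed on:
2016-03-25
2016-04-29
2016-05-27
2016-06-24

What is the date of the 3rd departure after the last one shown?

These are Fridays with 35, 28, 28-day gaps.
Each is the final Friday of its month — 2016-04-29 is past the 28th, so '4th Friday' doesn't fit.
July 2016 ends with Friday 2016-07-29.
August 2016 ends with Friday 2016-08-26.
September 2016 ends with Friday 2016-09-30.

2016-09-30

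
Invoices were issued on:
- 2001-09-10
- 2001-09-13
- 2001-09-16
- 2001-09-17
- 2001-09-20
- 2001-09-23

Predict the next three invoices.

2001-09-24, 2001-09-27, 2001-09-30

Every event lands on a Monday or Thursday or Sunday (gaps cycle 3, 3, 1, 3, 3).
So the schedule is: every Monday, Thursday and Sunday.
Next Monday: 2001-09-24.
Next Thursday: 2001-09-27.
The following Sunday is 2001-09-30.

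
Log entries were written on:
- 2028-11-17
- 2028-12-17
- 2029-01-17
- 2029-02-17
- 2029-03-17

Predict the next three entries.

Gaps: 30, 31, 31, 28 days — not constant. Every event is on the 17th of the month.
Pattern: the 17th of each month.
Next: April 2029 → 2029-04-17.
May 2029: 2029-05-17.
June 2029: 2029-06-17.

2029-04-17, 2029-05-17, 2029-06-17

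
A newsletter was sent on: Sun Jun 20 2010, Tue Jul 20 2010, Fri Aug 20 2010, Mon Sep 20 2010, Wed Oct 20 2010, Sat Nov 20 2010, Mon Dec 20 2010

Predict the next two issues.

Thu Jan 20 2011, Sun Feb 20 2011

Gaps: 30, 31, 31, 30, 31, 30 days — not constant. Every event is on the 20th of the month.
Pattern: the 20th of each month.
January 2011: Thu Jan 20 2011.
February 2011: Sun Feb 20 2011.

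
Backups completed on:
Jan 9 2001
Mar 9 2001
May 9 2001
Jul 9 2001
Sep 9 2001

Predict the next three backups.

Nov 9 2001, Jan 9 2002, Mar 9 2002

Gaps: 59, 61, 61, 62 days — not constant. Every event is on the 9th of the month.
Pattern: the 9th of every 2 months.
November 2001: Nov 9 2001.
Next: January 2002 → Jan 9 2002.
Next: March 2002 → Mar 9 2002.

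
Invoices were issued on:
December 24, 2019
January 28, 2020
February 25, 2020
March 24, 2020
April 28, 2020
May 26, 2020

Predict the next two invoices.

June 23, 2020; July 28, 2020

These are Tuesdays at 28- or 35-day spacing (35, 28, 28, 35, 28).
The pattern: 4th Tuesday of the month.
June 2020 — 4th Tuesday is June 23, 2020.
July 2020 — 4th Tuesday is July 28, 2020.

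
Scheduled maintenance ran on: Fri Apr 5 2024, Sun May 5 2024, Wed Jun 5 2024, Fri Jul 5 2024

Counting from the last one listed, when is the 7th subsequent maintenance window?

The day-of-month is always 5 (30, 31, 30 days between events).
So this recurs on the 5th of each month.
August 2024: Mon Aug 5 2024.
September 2024: Thu Sep 5 2024.
October 2024: Sat Oct 5 2024.
November 2024: Tue Nov 5 2024.
December 2024: Thu Dec 5 2024.
January 2025: Sun Jan 5 2025.
February 2025: Wed Feb 5 2025.

Wed Feb 5 2025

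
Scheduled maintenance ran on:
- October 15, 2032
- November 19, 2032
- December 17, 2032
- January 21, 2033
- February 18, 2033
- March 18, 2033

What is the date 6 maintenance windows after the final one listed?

These are Fridays at 28- or 35-day spacing (35, 28, 35, 28, 28).
The pattern: 3rd Friday of the month.
3rd Friday of April 2033: April 15, 2033.
May 2033 — 3rd Friday is May 20, 2033.
June 2033 — 3rd Friday is June 17, 2033.
3rd Friday of July 2033: July 15, 2033.
August 2033 — 3rd Friday is August 19, 2033.
3rd Friday of September 2033: September 16, 2033.

September 16, 2033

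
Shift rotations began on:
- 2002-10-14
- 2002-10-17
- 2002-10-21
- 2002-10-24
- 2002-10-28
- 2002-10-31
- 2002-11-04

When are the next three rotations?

The gap pattern 3, 4, 3, 4, 3, 4 repeats every 2 events.
These are the Mondays and Thursdays of each week.
The following Thursday is 2002-11-07.
The following Monday is 2002-11-11.
Next Thursday: 2002-11-14.

2002-11-07, 2002-11-11, 2002-11-14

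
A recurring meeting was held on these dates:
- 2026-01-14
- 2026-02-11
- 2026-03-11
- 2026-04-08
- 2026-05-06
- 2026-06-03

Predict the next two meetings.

2026-07-01, 2026-07-29

Gaps between consecutive events: 28, 28, 28, 28, 28 days — a constant 28-day interval.
2026-06-03 + 28 days = 2026-07-01.
2026-07-01 + 28 days = 2026-07-29.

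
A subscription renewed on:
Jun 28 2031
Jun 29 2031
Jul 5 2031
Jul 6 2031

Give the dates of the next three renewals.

Every event lands on a Saturday or Sunday (gaps cycle 1, 6, 1).
So the schedule is: every Saturday and Sunday.
Next Saturday: Jul 12 2031.
The following Sunday is Jul 13 2031.
The following Saturday is Jul 19 2031.

Jul 12 2031, Jul 13 2031, Jul 19 2031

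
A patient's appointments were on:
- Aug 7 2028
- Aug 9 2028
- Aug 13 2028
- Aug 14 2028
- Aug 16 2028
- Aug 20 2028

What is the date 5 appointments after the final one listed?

Aug 30 2028

Gaps: 2, 4, 1, 2, 4 days — not constant, but cyclic with period 3.
The events fall on every Monday, Wednesday and Sunday.
The following Monday is Aug 21 2028.
The following Wednesday is Aug 23 2028.
Next Sunday: Aug 27 2028.
Next Monday: Aug 28 2028.
Next Wednesday: Aug 30 2028.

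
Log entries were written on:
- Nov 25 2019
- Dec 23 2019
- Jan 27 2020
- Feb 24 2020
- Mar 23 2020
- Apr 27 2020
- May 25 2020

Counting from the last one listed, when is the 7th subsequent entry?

Dec 28 2020

Gaps: 28, 35, 28, 28, 35, 28 days — a mix of 28 and 35. Every date is a Monday.
Each is the 4th Monday of its month.
June 2020 — 4th Monday is Jun 22 2020.
July 2020 — 4th Monday is Jul 27 2020.
4th Monday of August 2020: Aug 24 2020.
September 2020 — 4th Monday is Sep 28 2020.
4th Monday of October 2020: Oct 26 2020.
November 2020 — 4th Monday is Nov 23 2020.
December 2020 — 4th Monday is Dec 28 2020.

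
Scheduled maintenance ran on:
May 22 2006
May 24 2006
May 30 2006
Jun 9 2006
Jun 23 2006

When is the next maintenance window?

Jul 11 2006

Intervals are 2, 6, 10, 14 days — an arithmetic progression with common difference 4.
Next gap: 18 days. Jun 23 2006 + 18 days = Jul 11 2006.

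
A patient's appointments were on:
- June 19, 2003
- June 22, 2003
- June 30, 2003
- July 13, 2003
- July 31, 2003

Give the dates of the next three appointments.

The spacing grows by 5 each time: 3, 8, 13, 18 days.
Next gap: 23 days. July 31, 2003 + 23 days = August 23, 2003.
Next gap: 28 days. August 23, 2003 + 28 days = September 20, 2003.
Next gap: 33 days. September 20, 2003 + 33 days = October 23, 2003.

August 23, 2003; September 20, 2003; October 23, 2003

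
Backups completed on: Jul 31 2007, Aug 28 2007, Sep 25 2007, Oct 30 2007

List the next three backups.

Nov 27 2007, Dec 25 2007, Jan 29 2008

All Tuesdays; the gaps (28, 28, 35) vary with month length.
This is the last Tuesday of each month.
November 2007 ends with Tuesday Nov 27 2007.
Last Tuesday of December 2007: Dec 25 2007.
Last Tuesday of January 2008: Jan 29 2008.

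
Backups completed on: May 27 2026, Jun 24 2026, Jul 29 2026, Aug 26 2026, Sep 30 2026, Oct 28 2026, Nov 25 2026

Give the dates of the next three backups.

All Wednesdays; the gaps (28, 35, 28, 35, 28, 28) vary with month length.
This is the last Wednesday of each month.
December 2026 ends with Wednesday Dec 30 2026.
Last Wednesday of January 2027: Jan 27 2027.
February 2027 ends with Wednesday Feb 24 2027.

Dec 30 2026, Jan 27 2027, Feb 24 2027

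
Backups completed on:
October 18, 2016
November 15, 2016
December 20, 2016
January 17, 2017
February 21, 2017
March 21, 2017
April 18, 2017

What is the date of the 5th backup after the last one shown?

All dates are Tuesdays, 28, 35, 28, 35, 28, 28 days apart.
Specifically, the 3rd Tuesday of each month.
May 2017 — 3rd Tuesday is May 16, 2017.
3rd Tuesday of June 2017: June 20, 2017.
July 2017 — 3rd Tuesday is July 18, 2017.
August 2017 — 3rd Tuesday is August 15, 2017.
3rd Tuesday of September 2017: September 19, 2017.

September 19, 2017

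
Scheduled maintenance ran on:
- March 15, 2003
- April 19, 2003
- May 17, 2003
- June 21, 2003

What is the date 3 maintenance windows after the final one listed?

September 20, 2003

Gaps: 35, 28, 35 days — a mix of 28 and 35. Every date is a Saturday.
Each is the 3rd Saturday of its month.
3rd Saturday of July 2003: July 19, 2003.
3rd Saturday of August 2003: August 16, 2003.
3rd Saturday of September 2003: September 20, 2003.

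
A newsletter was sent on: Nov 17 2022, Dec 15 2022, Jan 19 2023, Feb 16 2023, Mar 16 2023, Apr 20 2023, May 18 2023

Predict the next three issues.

All dates are Thursdays, 28, 35, 28, 28, 35, 28 days apart.
Specifically, the 3rd Thursday of each month.
3rd Thursday of June 2023: Jun 15 2023.
3rd Thursday of July 2023: Jul 20 2023.
August 2023 — 3rd Thursday is Aug 17 2023.

Jun 15 2023, Jul 20 2023, Aug 17 2023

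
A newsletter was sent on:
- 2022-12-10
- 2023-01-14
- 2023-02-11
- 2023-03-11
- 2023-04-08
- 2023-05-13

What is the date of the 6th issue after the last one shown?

Gaps: 35, 28, 28, 28, 35 days — a mix of 28 and 35. Every date is a Saturday.
Each is the 2nd Saturday of its month.
2nd Saturday of June 2023: 2023-06-10.
July 2023 — 2nd Saturday is 2023-07-08.
2nd Saturday of August 2023: 2023-08-12.
September 2023 — 2nd Saturday is 2023-09-09.
October 2023 — 2nd Saturday is 2023-10-14.
November 2023 — 2nd Saturday is 2023-11-11.

2023-11-11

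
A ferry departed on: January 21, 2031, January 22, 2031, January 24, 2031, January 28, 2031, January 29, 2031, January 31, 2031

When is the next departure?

Gaps: 1, 2, 4, 1, 2 days — not constant, but cyclic with period 3.
The events fall on every Tuesday, Wednesday and Friday.
Next Tuesday: February 4, 2031.

February 4, 2031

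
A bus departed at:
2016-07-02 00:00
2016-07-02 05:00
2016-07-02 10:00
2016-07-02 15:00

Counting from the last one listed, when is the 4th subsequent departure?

Gaps: 5, 5, 5 hours — each event is 5 hours after the previous one.
2016-07-02 15:00 + 5 h = 2016-07-02 20:00.
2016-07-02 20:00 + 5 h = 2016-07-03 01:00.
2016-07-03 01:00 + 5 h = 2016-07-03 06:00.
2016-07-03 06:00 + 5 h = 2016-07-03 11:00.

2016-07-03 11:00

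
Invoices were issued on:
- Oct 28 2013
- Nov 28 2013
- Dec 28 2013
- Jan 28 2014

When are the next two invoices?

Feb 28 2014, Mar 28 2014

Each date is the 28th; the gaps (31, 30, 31) track the month lengths.
The rule is the 28th of each month.
Next: February 2014 → Feb 28 2014.
Next: March 2014 → Mar 28 2014.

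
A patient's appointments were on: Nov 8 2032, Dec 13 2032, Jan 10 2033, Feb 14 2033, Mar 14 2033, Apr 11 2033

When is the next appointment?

May 9 2033

All dates are Mondays, 35, 28, 35, 28, 28 days apart.
Specifically, the 2nd Monday of each month.
2nd Monday of May 2033: May 9 2033.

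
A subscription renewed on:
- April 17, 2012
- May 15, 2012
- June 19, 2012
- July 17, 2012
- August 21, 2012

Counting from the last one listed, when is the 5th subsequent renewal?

January 15, 2013

These are Tuesdays at 28- or 35-day spacing (28, 35, 28, 35).
The pattern: 3rd Tuesday of the month.
September 2012 — 3rd Tuesday is September 18, 2012.
3rd Tuesday of October 2012: October 16, 2012.
3rd Tuesday of November 2012: November 20, 2012.
3rd Tuesday of December 2012: December 18, 2012.
January 2013 — 3rd Tuesday is January 15, 2013.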